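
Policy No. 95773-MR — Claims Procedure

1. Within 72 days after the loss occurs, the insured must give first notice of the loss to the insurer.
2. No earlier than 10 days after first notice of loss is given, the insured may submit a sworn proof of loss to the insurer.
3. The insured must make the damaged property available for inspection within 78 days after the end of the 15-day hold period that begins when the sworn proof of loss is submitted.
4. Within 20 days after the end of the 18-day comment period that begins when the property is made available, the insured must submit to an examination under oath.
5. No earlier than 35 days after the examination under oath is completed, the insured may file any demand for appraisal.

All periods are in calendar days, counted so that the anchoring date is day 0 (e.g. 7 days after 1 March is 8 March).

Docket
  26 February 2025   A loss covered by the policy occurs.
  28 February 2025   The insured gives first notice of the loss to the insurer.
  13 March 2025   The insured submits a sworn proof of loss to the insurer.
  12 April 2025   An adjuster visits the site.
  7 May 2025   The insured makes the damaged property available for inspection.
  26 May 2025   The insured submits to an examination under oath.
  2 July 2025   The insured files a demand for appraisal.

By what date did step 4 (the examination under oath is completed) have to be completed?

14 June 2025

The property is made available on 7 May 2025; the 18-day comment period therefore ends 25 May 2025, and step 4 runs from that date. 20 days after 25 May 2025 is 14 June 2025.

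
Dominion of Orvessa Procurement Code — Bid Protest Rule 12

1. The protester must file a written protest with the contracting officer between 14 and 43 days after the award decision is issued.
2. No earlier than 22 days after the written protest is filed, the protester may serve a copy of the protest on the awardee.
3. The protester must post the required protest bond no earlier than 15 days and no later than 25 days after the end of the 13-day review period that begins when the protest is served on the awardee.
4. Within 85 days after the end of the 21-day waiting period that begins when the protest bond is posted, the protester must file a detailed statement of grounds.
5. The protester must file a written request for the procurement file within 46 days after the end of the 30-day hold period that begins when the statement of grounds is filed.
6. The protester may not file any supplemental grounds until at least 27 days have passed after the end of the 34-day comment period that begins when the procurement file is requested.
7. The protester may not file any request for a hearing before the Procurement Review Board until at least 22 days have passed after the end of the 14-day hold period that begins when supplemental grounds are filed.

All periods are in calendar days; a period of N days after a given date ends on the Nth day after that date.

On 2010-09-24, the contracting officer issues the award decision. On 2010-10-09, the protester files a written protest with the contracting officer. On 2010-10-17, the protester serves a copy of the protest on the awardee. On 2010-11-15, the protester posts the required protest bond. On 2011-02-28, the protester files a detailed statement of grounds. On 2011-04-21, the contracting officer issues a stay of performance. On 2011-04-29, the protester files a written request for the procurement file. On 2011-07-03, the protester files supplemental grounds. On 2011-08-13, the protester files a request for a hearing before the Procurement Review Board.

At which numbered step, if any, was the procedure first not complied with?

Step 2

(1) the permitted window runs from 2010-09-24 + 14 = 2010-10-08 to 2010-09-24 + 43 = 2010-11-06; done 2010-10-09 — within the window.
(2) permitted from 2010-10-09 + 22 days = 2010-10-31 onward; done 2010-10-17 — 14 days too early.
The analysis stops there.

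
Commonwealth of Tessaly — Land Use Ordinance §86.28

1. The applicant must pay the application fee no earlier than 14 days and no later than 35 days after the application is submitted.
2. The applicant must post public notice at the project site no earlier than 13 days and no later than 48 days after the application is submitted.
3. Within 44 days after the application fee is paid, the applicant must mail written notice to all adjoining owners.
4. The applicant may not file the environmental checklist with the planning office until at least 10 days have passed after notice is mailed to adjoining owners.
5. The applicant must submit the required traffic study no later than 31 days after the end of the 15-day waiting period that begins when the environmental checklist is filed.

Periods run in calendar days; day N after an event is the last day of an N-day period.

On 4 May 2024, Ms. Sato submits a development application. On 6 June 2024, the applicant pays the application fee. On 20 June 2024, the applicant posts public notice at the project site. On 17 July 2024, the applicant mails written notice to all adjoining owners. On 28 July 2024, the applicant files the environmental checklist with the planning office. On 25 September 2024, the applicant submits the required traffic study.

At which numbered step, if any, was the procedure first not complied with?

Step 5

(1) the permitted window runs from 4 May 2024 + 14 = 18 May 2024 to 4 May 2024 + 35 = 8 June 2024; done 6 June 2024 — within the window.
(2) the permitted window runs from 4 May 2024 + 13 = 17 May 2024 to 4 May 2024 + 48 = 21 June 2024; 20 June 2024 falls inside that range.
(3) due by 6 June 2024 + 44 days = 20 July 2024; 17 July 2024 is within that limit.
(4) permitted from 17 July 2024 + 10 days = 27 July 2024 onward; 28 July 2024 is on or after that date.
(5) due by 12 August 2024 + 31 days = 12 September 2024; not done until 25 September 2024, 13 days after the deadline.
No need to go further; step 5 was not satisfied.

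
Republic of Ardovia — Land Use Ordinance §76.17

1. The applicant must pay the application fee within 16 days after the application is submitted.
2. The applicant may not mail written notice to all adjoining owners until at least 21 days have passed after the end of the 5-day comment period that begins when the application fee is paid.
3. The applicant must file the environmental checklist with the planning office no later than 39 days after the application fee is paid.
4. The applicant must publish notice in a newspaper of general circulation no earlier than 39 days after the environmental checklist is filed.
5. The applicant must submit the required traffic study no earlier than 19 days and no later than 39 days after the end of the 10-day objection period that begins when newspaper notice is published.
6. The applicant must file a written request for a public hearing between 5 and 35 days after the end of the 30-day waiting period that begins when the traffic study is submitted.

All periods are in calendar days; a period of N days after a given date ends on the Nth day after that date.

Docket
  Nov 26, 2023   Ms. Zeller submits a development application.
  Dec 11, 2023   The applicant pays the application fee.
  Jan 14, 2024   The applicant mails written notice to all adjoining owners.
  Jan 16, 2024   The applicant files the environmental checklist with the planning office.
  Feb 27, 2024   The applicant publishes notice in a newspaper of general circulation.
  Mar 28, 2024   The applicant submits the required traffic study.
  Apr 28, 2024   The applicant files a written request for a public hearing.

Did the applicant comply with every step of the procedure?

No

Step 1: 16 days after Nov 26, 2023 (when the application is submitted) is Dec 12, 2023; completed Dec 11, 2023, before the deadline.
Step 2: the earliest permitted date is 21 days after Dec 16, 2023 (end of the 5-day comment period, which began when the application fee is paid on Dec 11, 2023), i.e. Jan 6, 2024; done Jan 14, 2024, after the minimum wait.
Step 3: 39 days after Dec 11, 2023 (when the application fee is paid) is Jan 19, 2024; completed Jan 16, 2024, before the deadline.
Step 4: the earliest permitted date is 39 days after Jan 16, 2024 (when the environmental checklist is filed), i.e. Feb 24, 2024; done Feb 27, 2024, after the minimum wait.
Step 5: the window is 19–39 days after Mar 8, 2024 (end of the 10-day objection period, which began when newspaper notice is published on Feb 27, 2024), so Mar 27, 2024 through Apr 16, 2024; Mar 28, 2024 falls inside that range.
Step 6: the window is 5–35 days after Apr 27, 2024 (end of the 30-day waiting period, which began when the traffic study is submitted on Mar 28, 2024), so May 2, 2024 through Jun 1, 2024; Apr 28, 2024 is 4 days too early.
The procedure was therefore not followed at step 6.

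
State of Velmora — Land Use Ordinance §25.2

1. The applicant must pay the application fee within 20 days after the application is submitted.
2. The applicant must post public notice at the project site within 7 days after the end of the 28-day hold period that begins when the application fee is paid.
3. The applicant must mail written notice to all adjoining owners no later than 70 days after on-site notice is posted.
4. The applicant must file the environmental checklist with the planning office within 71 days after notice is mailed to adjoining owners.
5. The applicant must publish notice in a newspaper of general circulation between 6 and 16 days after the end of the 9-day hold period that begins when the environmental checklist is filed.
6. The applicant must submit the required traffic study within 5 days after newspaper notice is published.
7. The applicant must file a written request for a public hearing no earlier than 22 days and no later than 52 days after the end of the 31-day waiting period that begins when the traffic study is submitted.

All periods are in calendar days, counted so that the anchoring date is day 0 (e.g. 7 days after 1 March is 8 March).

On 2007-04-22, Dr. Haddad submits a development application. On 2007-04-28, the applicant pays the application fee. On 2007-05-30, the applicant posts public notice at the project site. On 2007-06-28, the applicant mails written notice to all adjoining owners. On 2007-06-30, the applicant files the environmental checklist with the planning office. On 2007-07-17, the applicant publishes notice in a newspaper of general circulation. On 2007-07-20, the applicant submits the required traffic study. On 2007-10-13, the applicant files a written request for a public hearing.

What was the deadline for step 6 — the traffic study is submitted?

2007-07-22

Step 6 runs from 2007-07-17, when newspaper notice is published. 5 days after 2007-07-17 is 2007-07-22.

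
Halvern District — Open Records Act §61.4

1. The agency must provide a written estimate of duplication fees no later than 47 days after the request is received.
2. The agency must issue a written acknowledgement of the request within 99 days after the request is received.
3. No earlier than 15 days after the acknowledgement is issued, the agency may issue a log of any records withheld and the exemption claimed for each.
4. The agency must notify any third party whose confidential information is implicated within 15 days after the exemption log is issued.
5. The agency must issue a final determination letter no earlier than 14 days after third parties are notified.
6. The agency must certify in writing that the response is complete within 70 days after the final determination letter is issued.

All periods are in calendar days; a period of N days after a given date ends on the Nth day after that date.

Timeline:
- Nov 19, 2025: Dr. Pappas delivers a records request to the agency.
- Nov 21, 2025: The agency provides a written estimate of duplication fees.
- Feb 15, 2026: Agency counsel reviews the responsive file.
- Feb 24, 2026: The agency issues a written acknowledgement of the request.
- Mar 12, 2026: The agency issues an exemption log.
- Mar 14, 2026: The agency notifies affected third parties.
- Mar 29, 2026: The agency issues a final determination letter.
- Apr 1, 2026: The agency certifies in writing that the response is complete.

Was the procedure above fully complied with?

Step 1: 47 days after Nov 19, 2025 (when the request is received) is Jan 5, 2026; completed Nov 21, 2025, before the deadline.
Step 2: 99 days after Nov 19, 2025 (when the request is received) is Feb 26, 2026; Feb 24, 2026 is within that limit.
Step 3: the earliest permitted date is 15 days after Feb 24, 2026 (when the acknowledgement is issued), i.e. Mar 11, 2026; Mar 12, 2026 is on or after that date.
Step 4: 15 days after Mar 12, 2026 (when the exemption log is issued) is Mar 27, 2026; completed Mar 14, 2026, before the deadline.
Step 5: the earliest permitted date is 14 days after Mar 14, 2026 (when third parties are notified), i.e. Mar 28, 2026; Mar 29, 2026 is on or after that date.
Step 6: 70 days after Mar 29, 2026 (when the final determination letter is issued) is Jun 7, 2026; done Apr 1, 2026 — timely.

Yes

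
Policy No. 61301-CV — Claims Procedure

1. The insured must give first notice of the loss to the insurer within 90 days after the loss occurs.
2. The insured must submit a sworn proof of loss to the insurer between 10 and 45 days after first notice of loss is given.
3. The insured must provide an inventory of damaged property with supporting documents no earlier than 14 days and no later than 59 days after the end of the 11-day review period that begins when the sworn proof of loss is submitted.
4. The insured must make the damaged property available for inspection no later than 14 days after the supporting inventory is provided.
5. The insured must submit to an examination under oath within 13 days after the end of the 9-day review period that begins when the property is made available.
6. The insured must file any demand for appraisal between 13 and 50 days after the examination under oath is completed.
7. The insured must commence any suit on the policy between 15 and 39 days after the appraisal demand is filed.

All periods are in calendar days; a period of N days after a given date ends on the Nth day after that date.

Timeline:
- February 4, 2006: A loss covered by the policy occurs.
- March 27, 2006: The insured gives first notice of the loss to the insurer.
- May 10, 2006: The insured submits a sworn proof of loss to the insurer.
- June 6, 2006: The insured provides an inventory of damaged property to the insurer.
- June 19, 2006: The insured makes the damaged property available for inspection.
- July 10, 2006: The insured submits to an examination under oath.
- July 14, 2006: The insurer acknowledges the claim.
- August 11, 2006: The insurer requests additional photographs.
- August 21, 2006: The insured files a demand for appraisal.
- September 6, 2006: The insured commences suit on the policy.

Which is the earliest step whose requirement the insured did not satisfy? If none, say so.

(1) due by February 4, 2006 + 90 days = May 5, 2006; completed March 27, 2006, before the deadline.
(2) the permitted window runs from March 27, 2006 + 10 = April 6, 2006 to March 27, 2006 + 45 = May 11, 2006; done May 10, 2006 — within the window.
(3) the permitted window runs from May 21, 2006 + 14 = June 4, 2006 to May 21, 2006 + 59 = July 19, 2006; done June 6, 2006, which is between those dates.
(4) due by June 6, 2006 + 14 days = June 20, 2006; completed June 19, 2006, before the deadline.
(5) due by June 28, 2006 + 13 days = July 11, 2006; done July 10, 2006 — timely.
(6) the permitted window runs from July 10, 2006 + 13 = July 23, 2006 to July 10, 2006 + 50 = August 29, 2006; August 21, 2006 falls inside that range.
(7) the permitted window runs from August 21, 2006 + 15 = September 5, 2006 to August 21, 2006 + 39 = September 29, 2006; September 6, 2006 falls inside that range.

None — every step was satisfied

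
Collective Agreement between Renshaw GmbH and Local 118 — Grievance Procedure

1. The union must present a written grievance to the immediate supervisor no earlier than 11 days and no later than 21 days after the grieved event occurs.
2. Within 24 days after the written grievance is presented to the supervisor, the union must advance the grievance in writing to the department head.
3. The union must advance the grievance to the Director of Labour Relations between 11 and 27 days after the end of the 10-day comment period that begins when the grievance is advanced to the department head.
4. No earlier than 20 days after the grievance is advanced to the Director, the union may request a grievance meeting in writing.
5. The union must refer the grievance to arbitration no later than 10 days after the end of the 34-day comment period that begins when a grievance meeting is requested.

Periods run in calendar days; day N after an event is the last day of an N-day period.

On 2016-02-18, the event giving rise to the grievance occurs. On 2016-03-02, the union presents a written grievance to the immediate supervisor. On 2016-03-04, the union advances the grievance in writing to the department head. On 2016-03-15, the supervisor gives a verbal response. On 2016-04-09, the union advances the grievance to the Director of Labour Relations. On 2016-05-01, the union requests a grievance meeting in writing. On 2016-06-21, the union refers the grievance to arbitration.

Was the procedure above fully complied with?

No

(1) the permitted window runs from 2016-02-18 + 11 = 2016-02-29 to 2016-02-18 + 21 = 2016-03-10; done 2016-03-02, which is between those dates.
(2) due by 2016-03-02 + 24 days = 2016-03-26; done 2016-03-04 — timely.
(3) the permitted window runs from 2016-03-14 + 11 = 2016-03-25 to 2016-03-14 + 27 = 2016-04-10; done 2016-04-09 — within the window.
(4) permitted from 2016-04-09 + 20 days = 2016-04-29 onward; done 2016-05-01, after the minimum wait.
(5) due by 2016-06-04 + 10 days = 2016-06-14; not done until 2016-06-21, 7 days after the deadline.
The analysis stops there.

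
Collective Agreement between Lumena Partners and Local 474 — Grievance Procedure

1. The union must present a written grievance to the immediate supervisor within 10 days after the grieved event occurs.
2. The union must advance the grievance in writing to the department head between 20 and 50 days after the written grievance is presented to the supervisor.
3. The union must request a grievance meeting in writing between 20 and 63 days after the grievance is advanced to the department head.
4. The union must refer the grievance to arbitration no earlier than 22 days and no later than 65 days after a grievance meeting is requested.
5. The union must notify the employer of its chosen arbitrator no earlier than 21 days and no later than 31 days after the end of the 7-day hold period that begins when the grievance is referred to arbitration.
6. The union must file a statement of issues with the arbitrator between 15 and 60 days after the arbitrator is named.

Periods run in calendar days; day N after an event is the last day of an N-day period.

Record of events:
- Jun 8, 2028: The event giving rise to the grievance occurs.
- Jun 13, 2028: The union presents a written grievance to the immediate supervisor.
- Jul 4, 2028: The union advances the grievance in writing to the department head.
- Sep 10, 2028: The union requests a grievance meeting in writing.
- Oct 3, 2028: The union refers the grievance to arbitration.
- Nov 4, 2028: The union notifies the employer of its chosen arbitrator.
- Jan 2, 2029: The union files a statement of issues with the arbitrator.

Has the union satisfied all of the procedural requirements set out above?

Step 1: 10 days after Jun 8, 2028 (when the grieved event occurs) is Jun 18, 2028; done Jun 13, 2028 — timely.
Step 2: the window is 20–50 days after Jun 13, 2028 (when the written grievance is presented to the supervisor), so Jul 3, 2028 through Aug 2, 2028; done Jul 4, 2028 — within the window.
Step 3: the window is 20–63 days after Jul 4, 2028 (when the grievance is advanced to the department head), so Jul 24, 2028 through Sep 5, 2028; done Sep 10, 2028 — 5 days after the window closed.
That is the first point of non-compliance.

No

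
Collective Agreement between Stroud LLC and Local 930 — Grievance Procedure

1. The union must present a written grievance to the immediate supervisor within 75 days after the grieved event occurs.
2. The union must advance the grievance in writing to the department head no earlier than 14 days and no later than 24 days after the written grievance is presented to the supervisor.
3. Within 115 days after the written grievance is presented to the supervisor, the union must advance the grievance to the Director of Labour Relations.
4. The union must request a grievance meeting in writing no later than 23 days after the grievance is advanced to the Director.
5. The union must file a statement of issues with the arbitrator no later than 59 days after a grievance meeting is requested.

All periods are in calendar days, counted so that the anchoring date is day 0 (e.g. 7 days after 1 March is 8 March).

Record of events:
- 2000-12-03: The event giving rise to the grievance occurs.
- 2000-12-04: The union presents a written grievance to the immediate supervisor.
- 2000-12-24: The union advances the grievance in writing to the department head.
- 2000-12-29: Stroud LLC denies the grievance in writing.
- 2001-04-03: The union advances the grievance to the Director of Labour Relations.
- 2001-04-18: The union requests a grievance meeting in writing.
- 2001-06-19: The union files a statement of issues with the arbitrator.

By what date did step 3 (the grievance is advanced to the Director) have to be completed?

Step 3 runs from 2000-12-04, when the written grievance is presented to the supervisor. 115 days after 2000-12-04 is 2001-03-29.

2001-03-29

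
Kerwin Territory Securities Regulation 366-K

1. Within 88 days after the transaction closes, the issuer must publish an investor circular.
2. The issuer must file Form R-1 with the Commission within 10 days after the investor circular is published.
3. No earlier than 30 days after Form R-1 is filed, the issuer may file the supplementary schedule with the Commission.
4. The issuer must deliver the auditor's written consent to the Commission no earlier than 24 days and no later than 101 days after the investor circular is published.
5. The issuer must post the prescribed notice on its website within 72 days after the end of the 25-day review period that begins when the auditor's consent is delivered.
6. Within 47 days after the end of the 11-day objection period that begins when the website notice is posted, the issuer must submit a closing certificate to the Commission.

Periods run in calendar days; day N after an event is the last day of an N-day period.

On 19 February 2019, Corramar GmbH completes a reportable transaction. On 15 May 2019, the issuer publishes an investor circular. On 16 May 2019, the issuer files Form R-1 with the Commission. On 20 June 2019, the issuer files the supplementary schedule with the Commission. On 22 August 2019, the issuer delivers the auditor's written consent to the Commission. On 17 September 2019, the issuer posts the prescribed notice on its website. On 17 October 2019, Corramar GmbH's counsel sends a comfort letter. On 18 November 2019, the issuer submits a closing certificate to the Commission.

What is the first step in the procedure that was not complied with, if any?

Step 6

Step 1 — counting 88 days from 19 February 2019 (when the transaction closes) gives a deadline of 18 May 2019; completed 15 May 2019, before the deadline.
Step 2 — counting 10 days from 15 May 2019 (when the investor circular is published) gives a deadline of 25 May 2019; 16 May 2019 is within that limit.
Step 3 — must wait 30 days from 16 May 2019 (when Form R-1 is filed), so not before 15 June 2019; done 20 June 2019, after the minimum wait.
Step 4 — 24 and 101 days from 15 May 2019 (when the investor circular is published) are 8 June 2019 and 24 August 2019 respectively; 22 August 2019 falls inside that range.
Step 5 — counting 72 days from 16 September 2019 (end of the 25-day review period, which began when the auditor's consent is delivered on 22 August 2019) gives a deadline of 27 November 2019; 17 September 2019 is within that limit.
Step 6 — counting 47 days from 28 September 2019 (end of the 11-day objection period, which began when the website notice is posted on 17 September 2019) gives a deadline of 14 November 2019; 18 November 2019 misses that deadline by 4 days.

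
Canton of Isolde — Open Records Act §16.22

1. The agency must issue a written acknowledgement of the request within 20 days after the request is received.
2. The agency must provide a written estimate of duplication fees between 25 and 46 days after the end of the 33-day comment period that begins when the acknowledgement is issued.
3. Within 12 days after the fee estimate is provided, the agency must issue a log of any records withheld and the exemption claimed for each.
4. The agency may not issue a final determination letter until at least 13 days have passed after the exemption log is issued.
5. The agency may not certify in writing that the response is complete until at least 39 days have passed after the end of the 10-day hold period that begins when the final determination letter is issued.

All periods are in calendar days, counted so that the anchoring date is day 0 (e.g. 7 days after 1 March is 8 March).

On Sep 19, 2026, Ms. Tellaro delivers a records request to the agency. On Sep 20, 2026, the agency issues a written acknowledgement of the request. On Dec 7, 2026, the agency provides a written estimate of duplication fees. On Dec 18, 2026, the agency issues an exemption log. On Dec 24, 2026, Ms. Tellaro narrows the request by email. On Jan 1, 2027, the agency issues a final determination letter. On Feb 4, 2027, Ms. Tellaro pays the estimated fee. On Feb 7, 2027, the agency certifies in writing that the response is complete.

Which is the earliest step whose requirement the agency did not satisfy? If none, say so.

Step 5

Step 1: 20 days after Sep 19, 2026 (when the request is received) is Oct 9, 2026; completed Sep 20, 2026, before the deadline.
Step 2: the window is 25–46 days after Oct 23, 2026 (end of the 33-day comment period, which began when the acknowledgement is issued on Sep 20, 2026), so Nov 17, 2026 through Dec 8, 2026; done Dec 7, 2026, which is between those dates.
Step 3: 12 days after Dec 7, 2026 (when the fee estimate is provided) is Dec 19, 2026; completed Dec 18, 2026, before the deadline.
Step 4: the earliest permitted date is 13 days after Dec 18, 2026 (when the exemption log is issued), i.e. Dec 31, 2026; Jan 1, 2027 is on or after that date.
Step 5: the earliest permitted date is 39 days after Jan 11, 2027 (end of the 10-day hold period, which began when the final determination letter is issued on Jan 1, 2027), i.e. Feb 19, 2027; acted on Feb 7, 2027, 12 days prematurely.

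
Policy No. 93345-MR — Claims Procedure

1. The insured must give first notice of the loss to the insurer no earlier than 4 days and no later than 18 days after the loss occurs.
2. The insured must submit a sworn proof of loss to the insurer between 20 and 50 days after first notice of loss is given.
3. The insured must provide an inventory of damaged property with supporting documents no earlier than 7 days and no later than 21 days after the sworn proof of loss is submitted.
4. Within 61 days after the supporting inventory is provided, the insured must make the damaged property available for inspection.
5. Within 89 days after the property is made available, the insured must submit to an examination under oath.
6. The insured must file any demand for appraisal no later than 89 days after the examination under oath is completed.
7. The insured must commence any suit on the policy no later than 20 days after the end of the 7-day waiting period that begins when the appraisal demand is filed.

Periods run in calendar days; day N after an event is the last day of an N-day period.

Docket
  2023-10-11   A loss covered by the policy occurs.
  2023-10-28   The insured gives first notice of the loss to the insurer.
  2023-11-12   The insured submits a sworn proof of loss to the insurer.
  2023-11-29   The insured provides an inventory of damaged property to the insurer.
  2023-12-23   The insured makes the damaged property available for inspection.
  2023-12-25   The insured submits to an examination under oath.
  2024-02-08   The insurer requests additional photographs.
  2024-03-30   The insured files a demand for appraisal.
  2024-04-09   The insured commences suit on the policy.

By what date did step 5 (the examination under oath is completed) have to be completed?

2024-03-21

Step 5 runs from 2023-12-23, when the property is made available. 89 days after 2023-12-23 is 2024-03-21.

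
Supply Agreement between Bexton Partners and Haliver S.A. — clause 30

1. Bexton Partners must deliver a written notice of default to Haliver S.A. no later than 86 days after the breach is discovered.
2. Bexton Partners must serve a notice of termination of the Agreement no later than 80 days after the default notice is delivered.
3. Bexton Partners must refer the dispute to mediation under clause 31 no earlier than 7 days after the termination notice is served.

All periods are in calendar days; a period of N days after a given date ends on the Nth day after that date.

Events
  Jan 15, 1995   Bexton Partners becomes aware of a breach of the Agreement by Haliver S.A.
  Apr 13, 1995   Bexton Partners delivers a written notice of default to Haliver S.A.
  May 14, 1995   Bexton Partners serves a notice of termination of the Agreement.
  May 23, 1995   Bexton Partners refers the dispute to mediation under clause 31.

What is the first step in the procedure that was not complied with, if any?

Step 1 — counting 86 days from Jan 15, 1995 (when the breach is discovered) gives a deadline of Apr 11, 1995; not done until Apr 13, 1995, 2 days after the deadline.

Step 1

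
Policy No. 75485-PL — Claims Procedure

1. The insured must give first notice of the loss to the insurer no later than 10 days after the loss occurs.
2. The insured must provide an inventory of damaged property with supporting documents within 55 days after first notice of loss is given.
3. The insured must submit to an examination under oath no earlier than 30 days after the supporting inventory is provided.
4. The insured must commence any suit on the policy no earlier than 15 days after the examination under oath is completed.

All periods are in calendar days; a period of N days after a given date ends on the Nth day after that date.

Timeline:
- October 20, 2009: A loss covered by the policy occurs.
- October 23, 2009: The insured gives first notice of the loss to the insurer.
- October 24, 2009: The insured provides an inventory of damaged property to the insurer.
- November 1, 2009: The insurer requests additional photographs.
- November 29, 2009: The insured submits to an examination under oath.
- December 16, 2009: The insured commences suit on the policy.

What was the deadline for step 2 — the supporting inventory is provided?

Step 2 runs from October 23, 2009, when first notice of loss is given. 55 days after October 23, 2009 is December 17, 2009.

December 17, 2009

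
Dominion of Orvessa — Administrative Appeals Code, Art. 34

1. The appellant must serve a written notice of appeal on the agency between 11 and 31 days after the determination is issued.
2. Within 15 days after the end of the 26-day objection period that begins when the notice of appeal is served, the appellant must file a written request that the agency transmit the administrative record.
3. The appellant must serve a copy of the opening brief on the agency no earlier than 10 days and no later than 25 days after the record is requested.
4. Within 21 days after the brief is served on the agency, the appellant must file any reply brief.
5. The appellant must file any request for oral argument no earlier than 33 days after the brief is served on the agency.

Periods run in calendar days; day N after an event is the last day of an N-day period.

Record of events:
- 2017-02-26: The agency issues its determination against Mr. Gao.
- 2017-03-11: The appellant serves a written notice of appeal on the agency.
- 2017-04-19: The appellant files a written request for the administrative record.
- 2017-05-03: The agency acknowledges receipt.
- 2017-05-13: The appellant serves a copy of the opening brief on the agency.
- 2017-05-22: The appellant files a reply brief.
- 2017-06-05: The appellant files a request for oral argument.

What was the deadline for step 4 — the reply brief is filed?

Step 4 runs from 2017-05-13, when the brief is served on the agency. 21 days after 2017-05-13 is 2017-06-03.

2017-06-03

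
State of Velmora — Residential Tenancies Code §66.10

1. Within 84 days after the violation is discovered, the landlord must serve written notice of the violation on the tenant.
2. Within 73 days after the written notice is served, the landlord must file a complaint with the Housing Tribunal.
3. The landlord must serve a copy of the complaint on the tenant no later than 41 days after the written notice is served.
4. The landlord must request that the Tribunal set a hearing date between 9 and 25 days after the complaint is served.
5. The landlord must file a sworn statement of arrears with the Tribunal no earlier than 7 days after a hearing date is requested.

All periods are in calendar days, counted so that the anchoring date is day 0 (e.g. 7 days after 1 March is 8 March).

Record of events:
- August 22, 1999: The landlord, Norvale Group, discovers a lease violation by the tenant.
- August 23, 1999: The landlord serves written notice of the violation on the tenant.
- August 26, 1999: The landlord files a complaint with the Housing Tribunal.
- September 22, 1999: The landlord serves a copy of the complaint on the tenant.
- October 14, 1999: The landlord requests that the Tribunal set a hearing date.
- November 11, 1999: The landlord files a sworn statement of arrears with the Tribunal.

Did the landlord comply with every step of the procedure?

Step 1: 84 days after August 22, 1999 (when the violation is discovered) is November 14, 1999; completed August 23, 1999, before the deadline.
Step 2: 73 days after August 23, 1999 (when the written notice is served) is November 4, 1999; done August 26, 1999 — timely.
Step 3: 41 days after August 23, 1999 (when the written notice is served) is October 3, 1999; completed September 22, 1999, before the deadline.
Step 4: the window is 9–25 days after September 22, 1999 (when the complaint is served), so October 1, 1999 through October 17, 1999; October 14, 1999 falls inside that range.
Step 5: the earliest permitted date is 7 days after October 14, 1999 (when a hearing date is requested), i.e. October 21, 1999; done November 11, 1999, after the minimum wait.

Yes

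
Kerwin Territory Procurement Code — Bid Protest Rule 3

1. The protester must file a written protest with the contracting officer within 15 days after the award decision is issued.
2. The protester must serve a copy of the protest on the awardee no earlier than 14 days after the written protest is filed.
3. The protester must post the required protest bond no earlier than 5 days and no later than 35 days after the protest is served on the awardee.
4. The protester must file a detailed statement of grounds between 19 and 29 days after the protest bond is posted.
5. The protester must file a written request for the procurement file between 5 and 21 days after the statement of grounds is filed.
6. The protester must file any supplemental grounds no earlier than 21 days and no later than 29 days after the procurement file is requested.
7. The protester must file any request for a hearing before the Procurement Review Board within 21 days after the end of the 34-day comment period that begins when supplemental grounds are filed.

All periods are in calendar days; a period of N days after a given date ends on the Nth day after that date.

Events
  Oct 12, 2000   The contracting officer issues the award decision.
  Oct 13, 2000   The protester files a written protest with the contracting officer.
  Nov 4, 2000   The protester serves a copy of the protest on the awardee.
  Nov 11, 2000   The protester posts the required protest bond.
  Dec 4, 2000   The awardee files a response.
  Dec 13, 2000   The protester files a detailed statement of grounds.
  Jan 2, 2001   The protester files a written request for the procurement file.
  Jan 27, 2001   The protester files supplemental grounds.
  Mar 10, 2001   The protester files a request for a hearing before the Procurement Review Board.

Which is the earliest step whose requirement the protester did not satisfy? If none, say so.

Step 1: 15 days after Oct 12, 2000 (when the award decision is issued) is Oct 27, 2000; done Oct 13, 2000 — timely.
Step 2: the earliest permitted date is 14 days after Oct 13, 2000 (when the written protest is filed), i.e. Oct 27, 2000; done Nov 4, 2000, after the minimum wait.
Step 3: the window is 5–35 days after Nov 4, 2000 (when the protest is served on the awardee), so Nov 9, 2000 through Dec 9, 2000; Nov 11, 2000 falls inside that range.
Step 4: the window is 19–29 days after Nov 11, 2000 (when the protest bond is posted), so Nov 30, 2000 through Dec 10, 2000; Dec 13, 2000 is 3 days past the end of the window.

Step 4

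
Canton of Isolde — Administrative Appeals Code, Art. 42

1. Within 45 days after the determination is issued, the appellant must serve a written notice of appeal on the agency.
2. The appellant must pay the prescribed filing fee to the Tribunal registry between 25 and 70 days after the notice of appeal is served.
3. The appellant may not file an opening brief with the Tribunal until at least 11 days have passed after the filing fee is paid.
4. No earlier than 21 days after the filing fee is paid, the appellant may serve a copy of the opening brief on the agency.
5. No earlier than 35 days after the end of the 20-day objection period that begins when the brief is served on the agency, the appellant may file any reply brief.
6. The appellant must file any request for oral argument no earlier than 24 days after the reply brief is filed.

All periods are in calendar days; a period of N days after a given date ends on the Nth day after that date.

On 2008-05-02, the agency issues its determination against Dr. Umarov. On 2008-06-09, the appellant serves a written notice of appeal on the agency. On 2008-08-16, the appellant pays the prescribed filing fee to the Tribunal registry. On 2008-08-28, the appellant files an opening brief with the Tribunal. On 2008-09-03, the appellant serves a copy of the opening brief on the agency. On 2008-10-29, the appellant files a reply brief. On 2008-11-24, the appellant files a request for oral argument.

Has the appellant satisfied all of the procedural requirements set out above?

(1) due by 2008-05-02 + 45 days = 2008-06-16; completed 2008-06-09, before the deadline.
(2) the permitted window runs from 2008-06-09 + 25 = 2008-07-04 to 2008-06-09 + 70 = 2008-08-18; done 2008-08-16 — within the window.
(3) permitted from 2008-08-16 + 11 days = 2008-08-27 onward; done 2008-08-28, after the minimum wait.
(4) permitted from 2008-08-16 + 21 days = 2008-09-06 onward; 2008-09-03 is 3 days before the earliest permitted date.

No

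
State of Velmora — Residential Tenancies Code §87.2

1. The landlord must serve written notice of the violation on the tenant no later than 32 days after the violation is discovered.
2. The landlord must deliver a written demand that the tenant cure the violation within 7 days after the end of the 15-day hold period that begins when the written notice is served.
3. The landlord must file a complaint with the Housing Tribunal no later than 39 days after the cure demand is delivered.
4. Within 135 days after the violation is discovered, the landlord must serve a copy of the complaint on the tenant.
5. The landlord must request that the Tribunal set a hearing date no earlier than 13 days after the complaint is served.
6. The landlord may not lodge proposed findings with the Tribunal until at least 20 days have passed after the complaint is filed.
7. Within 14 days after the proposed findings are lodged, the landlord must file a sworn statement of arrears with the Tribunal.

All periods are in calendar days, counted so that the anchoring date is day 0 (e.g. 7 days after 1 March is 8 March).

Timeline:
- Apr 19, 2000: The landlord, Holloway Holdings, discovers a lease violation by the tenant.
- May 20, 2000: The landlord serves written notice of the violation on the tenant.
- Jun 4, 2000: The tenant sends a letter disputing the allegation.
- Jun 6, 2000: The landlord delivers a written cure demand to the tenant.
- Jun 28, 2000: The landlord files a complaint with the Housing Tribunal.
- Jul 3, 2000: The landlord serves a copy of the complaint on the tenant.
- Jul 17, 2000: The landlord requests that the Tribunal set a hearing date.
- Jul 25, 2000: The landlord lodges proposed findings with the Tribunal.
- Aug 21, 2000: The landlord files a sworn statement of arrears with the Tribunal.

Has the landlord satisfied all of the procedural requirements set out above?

No

Step 1: 32 days after Apr 19, 2000 (when the violation is discovered) is May 21, 2000; done May 20, 2000 — timely.
Step 2: 7 days after Jun 4, 2000 (end of the 15-day hold period, which began when the written notice is served on May 20, 2000) is Jun 11, 2000; Jun 6, 2000 is within that limit.
Step 3: 39 days after Jun 6, 2000 (when the cure demand is delivered) is Jul 15, 2000; completed Jun 28, 2000, before the deadline.
Step 4: 135 days after Apr 19, 2000 (when the violation is discovered) is Sep 1, 2000; Jul 3, 2000 is within that limit.
Step 5: the earliest permitted date is 13 days after Jul 3, 2000 (when the complaint is served), i.e. Jul 16, 2000; done Jul 17, 2000, after the minimum wait.
Step 6: the earliest permitted date is 20 days after Jun 28, 2000 (when the complaint is filed), i.e. Jul 18, 2000; done Jul 25, 2000, after the minimum wait.
Step 7: 14 days after Jul 25, 2000 (when the proposed findings are lodged) is Aug 8, 2000; Aug 21, 2000 misses that deadline by 13 days.
That is the first point of non-compliance.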